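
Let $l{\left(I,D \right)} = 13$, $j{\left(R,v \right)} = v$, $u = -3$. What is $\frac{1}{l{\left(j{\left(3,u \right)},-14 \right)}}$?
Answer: $\frac{1}{13} \approx 0.076923$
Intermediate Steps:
$\frac{1}{l{\left(j{\left(3,u \right)},-14 \right)}} = \frac{1}{13}$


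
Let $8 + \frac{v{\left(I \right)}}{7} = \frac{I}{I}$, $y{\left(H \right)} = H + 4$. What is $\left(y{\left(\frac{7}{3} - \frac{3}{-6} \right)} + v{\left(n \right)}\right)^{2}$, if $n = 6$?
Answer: $\frac{64009}{36} \approx 1778.0$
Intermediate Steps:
$y{\left(H \right)} = 4 + H$
$v{\left(I \right)} = -49$ ($v{\left(I \right)} = -56 + 7 \frac{I}{I} = -56 + 7 \cdot 1 = -56 + 7 = -49$)
$\left(y{\left(\frac{7}{3} - \frac{3}{-6} \right)} + v{\left(n \right)}\right)^{2} = \left(\left(4 + \left(\frac{7}{3} - \frac{3}{-6}\right)\right) - 49\right)^{2} = \left(\left(4 + \left(7 \cdot \frac{1}{3} - - \frac{1}{2}\right)\right) - 49\right)^{2} = \left(\left(4 + \left(\frac{7}{3} + \frac{1}{2}\right)\right) - 49\right)^{2} = \left(\left(4 + \frac{17}{6}\right) - 49\right)^{2} = \left(\frac{41}{6} - 49\right)^{2} = \left(- \frac{253}{6}\right)^{2} = \frac{64009}{36}$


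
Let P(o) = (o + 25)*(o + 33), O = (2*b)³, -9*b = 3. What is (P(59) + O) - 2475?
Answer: 141823/27 ≈ 5252.7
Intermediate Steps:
b = -⅓ (b = -⅑*3 = -⅓ ≈ -0.33333)
O = -8/27 (O = (2*(-⅓))³ = (-⅔)³ = -8/27 ≈ -0.29630)
P(o) = (25 + o)*(33 + o)
(P(59) + O) - 2475 = ((825 + 59² + 58*59) - 8/27) - 2475 = ((825 + 3481 + 3422) - 8/27) - 2475 = (7728 - 8/27) - 2475 = 208648/27 - 2475 = 141823/27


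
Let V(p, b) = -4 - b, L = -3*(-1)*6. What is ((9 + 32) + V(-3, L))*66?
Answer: 1254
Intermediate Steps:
L = 18 (L = 3*6 = 18)
((9 + 32) + V(-3, L))*66 = ((9 + 32) + (-4 - 1*18))*66 = (41 + (-4 - 18))*66 = (41 - 22)*66 = 19*66 = 1254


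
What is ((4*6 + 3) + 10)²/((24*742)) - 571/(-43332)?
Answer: 5790823/64304688 ≈ 0.090053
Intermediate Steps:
((4*6 + 3) + 10)²/((24*742)) - 571/(-43332) = ((24 + 3) + 10)²/17808 - 571*(-1/43332) = (27 + 10)²*(1/17808) + 571/43332 = 37²*(1/17808) + 571/43332 = 1369*(1/17808) + 571/43332 = 1369/17808 + 571/43332 = 5790823/64304688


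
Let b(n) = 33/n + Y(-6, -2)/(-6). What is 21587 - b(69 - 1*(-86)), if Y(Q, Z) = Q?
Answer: 3345797/155 ≈ 21586.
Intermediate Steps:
b(n) = 1 + 33/n (b(n) = 33/n - 6/(-6) = 33/n - 6*(-⅙) = 33/n + 1 = 1 + 33/n)
21587 - b(69 - 1*(-86)) = 21587 - (33 + (69 - 1*(-86)))/(69 - 1*(-86)) = 21587 - (33 + (69 + 86))/(69 + 86) = 21587 - (33 + 155)/155 = 21587 - 188/155 = 3345797/155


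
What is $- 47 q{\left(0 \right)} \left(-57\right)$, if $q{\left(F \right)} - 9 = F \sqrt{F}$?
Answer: $24111$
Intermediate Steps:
$q{\left(F \right)} = 9 + F^{\frac{3}{2}}$ ($q{\left(F \right)} = 9 + F \sqrt{F} = 9 + F^{\frac{3}{2}}$)
$- 47 q{\left(0 \right)} \left(-57\right) = - 47 \left(9 + 0^{\frac{3}{2}}\right) \left(-57\right) = - 47 \left(9 + 0\right) \left(-57\right) = \left(-47\right) 9 \left(-57\right) = \left(-423\right) \left(-57\right) = 24111$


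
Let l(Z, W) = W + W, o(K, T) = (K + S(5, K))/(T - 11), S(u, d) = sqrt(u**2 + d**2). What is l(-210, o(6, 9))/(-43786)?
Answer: 3/21893 + sqrt(61)/43786 ≈ 0.00031540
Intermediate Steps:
S(u, d) = sqrt(d**2 + u**2)
o(K, T) = (K + sqrt(25 + K**2))/(-11 + T) (o(K, T) = (K + sqrt(K**2 + 5**2))/(T - 11) = (K + sqrt(K**2 + 25))/(-11 + T) = (K + sqrt(25 + K**2))/(-11 + T))
l(Z, W) = 2*W
l(-210, o(6, 9))/(-43786) = (2*((6 + sqrt(25 + 6**2))/(-11 + 9)))/(-43786) = (2*((6 + sqrt(25 + 36))/(-2)))*(-1/43786) = (2*(-(6 + sqrt(61))/2))*(-1/43786) = (2*(-3 - sqrt(61)/2))*(-1/43786) = (-6 - sqrt(61))*(-1/43786) = 3/21893 + sqrt(61)/43786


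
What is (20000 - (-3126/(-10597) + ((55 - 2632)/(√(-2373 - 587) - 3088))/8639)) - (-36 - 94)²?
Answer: 56391662065444439/18192590464209 - 859*I*√185/6867071988 ≈ 3099.7 - 1.7014e-6*I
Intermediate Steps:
(20000 - (-3126/(-10597) + ((55 - 2632)/(√(-2373 - 587) - 3088))/8639)) - (-36 - 94)² = (20000 - (-3126*(-1/10597) - 2577/(√(-2960) - 3088)*(1/8639))) - 1*(-130)² = (20000 - (3126/10597 - 2577/(4*I*√185 - 3088)*(1/8639))) - 1*16900 = (20000 - (3126/10597 - 2577/(-3088 + 4*I*√185)*(1/8639))) - 16900 = (20000 - (3126/10597 - 2577/(8639*(-3088 + 4*I*√185)))) - 16900 = (20000 + (-3126/10597 + 2577/(8639*(-3088 + 4*I*√185)))) - 16900 = (211936874/10597 + 2577/(8639*(-3088 + 4*I*√185))) - 16900 = 32847574/10597 + 2577/(8639*(-3088 + 4*I*√185))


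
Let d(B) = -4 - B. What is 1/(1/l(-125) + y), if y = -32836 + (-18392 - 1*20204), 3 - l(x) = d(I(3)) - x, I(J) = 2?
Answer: -116/8286113 ≈ -1.3999e-5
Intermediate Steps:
l(x) = 9 + x (l(x) = 3 - ((-4 - 1*2) - x) = 3 - ((-4 - 2) - x) = 3 - (-6 - x) = 3 + (6 + x) = 9 + x)
y = -71432 (y = -32836 + (-18392 - 20204) = -32836 - 38596 = -71432)
1/(1/l(-125) + y) = 1/(1/(9 - 125) - 71432) = 1/(1/(-116) - 71432) = 1/(-1/116 - 71432) = 1/(-8286113/116) = -116/8286113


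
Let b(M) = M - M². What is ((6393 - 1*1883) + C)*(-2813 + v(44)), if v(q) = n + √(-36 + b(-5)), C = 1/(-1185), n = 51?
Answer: -14761091938/1185 + 5344349*I*√66/1185 ≈ -1.2457e+7 + 36639.0*I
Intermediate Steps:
C = -1/1185 ≈ -0.00084388
v(q) = 51 + I*√66 (v(q) = 51 + √(-36 - 5*(1 - 1*(-5))) = 51 + √(-36 - 5*(1 + 5)) = 51 + √(-36 - 5*6) = 51 + √(-36 - 30) = 51 + √(-66) = 51 + I*√66)
((6393 - 1*1883) + C)*(-2813 + v(44)) = ((6393 - 1*1883) - 1/1185)*(-2813 + (51 + I*√66)) = ((6393 - 1883) - 1/1185)*(-2762 + I*√66) = (4510 - 1/1185)*(-2762 + I*√66) = 5344349*(-2762 + I*√66)/1185 = -14761091938/1185 + 5344349*I*√66/1185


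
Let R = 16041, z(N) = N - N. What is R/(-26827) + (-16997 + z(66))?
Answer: -455994560/26827 ≈ -16998.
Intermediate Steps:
z(N) = 0
R/(-26827) + (-16997 + z(66)) = 16041/(-26827) + (-16997 + 0) = 16041*(-1/26827) - 16997 = -16041/26827 - 16997 = -455994560/26827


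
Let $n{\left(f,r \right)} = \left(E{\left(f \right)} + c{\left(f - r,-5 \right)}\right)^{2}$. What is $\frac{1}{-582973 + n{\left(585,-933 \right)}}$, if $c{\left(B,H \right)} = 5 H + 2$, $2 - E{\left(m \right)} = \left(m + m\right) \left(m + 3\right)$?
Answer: $\frac{1}{473317273388} \approx 2.1127 \cdot 10^{-12}$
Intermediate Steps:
$E{\left(m \right)} = 2 - 2 m \left(3 + m\right)$ ($E{\left(m \right)} = 2 - \left(m + m\right) \left(m + 3\right) = 2 - 2 m \left(3 + m\right)$)
$c{\left(B,H \right)} = 2 + 5 H$
$n{\left(f,r \right)} = \left(-21 - 6 f - 2 f^{2}\right)^{2}$ ($n{\left(f,r \right)} = \left(\left(2 - 6 f - 2 f^{2}\right) + \left(2 + 5 \left(-5\right)\right)\right)^{2} = \left(\left(2 - 6 f - 2 f^{2}\right) + \left(2 - 25\right)\right)^{2} = \left(\left(2 - 6 f - 2 f^{2}\right) - 23\right)^{2} = \left(-21 - 6 f - 2 f^{2}\right)^{2}$)
$\frac{1}{-582973 + n{\left(585,-933 \right)}} = \frac{1}{-582973 + \left(21 + 2 \cdot 585^{2} + 6 \cdot 585\right)^{2}} = \frac{1}{-582973 + \left(21 + 2 \cdot 342225 + 3510\right)^{2}} = \frac{1}{-582973 + \left(21 + 684450 + 3510\right)^{2}} = \frac{1}{-582973 + 687981^{2}} = \frac{1}{-582973 + 473317856361} = \frac{1}{473317273388}$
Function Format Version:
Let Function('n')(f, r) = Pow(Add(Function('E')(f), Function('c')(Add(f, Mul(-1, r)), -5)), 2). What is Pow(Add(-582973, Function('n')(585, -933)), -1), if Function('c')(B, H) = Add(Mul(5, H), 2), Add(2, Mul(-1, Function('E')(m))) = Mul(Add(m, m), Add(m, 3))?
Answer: Rational(1, 473317273388) ≈ 2.1127e-12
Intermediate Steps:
Function('E')(m) = Add(2, Mul(-2, m, Add(3, m))) (Function('E')(m) = Add(2, Mul(-1, Mul(Add(m, m), Add(m, 3)))) = Add(2, Mul(-1, Mul(Mul(2, m), Add(3, m)))) = Add(2, Mul(-1, Mul(2, m, Add(3, m)))) = Add(2, Mul(-2, m, Add(3, m))))
Function('c')(B, H) = Add(2, Mul(5, H))
Function('n')(f, r) = Pow(Add(-21, Mul(-6, f), Mul(-2, Pow(f, 2))), 2) (Function('n')(f, r) = Pow(Add(Add(2, Mul(-6, f), Mul(-2, Pow(f, 2))), Add(2, Mul(5, -5))), 2) = Pow(Add(Add(2, Mul(-6, f), Mul(-2, Pow(f, 2))), Add(2, -25)), 2) = Pow(Add(Add(2, Mul(-6, f), Mul(-2, Pow(f, 2))), -23), 2) = Pow(Add(-21, Mul(-6, f), Mul(-2, Pow(f, 2))), 2))
Pow(Add(-582973, Function('n')(585, -933)), -1) = Pow(Add(-582973, Pow(Add(21, Mul(2, Pow(585, 2)), Mul(6, 585)), 2)), -1) = Pow(Add(-582973, Pow(Add(21, Mul(2, 342225), 3510), 2)), -1) = Pow(Add(-582973, Pow(Add(21, 684450, 3510), 2)), -1) = Pow(Add(-582973, Pow(687981, 2)), -1) = Pow(Add(-582973, 473317856361), -1) = Pow(473317273388, -1) = Rational(1, 473317273388)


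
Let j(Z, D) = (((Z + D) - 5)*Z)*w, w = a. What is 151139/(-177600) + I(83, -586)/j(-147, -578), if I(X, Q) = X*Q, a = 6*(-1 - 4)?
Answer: -1593078913/1905825600 ≈ -0.83590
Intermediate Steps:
a = -30 (a = 6*(-5) = -30)
w = -30
I(X, Q) = Q*X
j(Z, D) = -30*Z*(-5 + D + Z) (j(Z, D) = (((Z + D) - 5)*Z)*(-30) = (((D + Z) - 5)*Z)*(-30) = ((-5 + D + Z)*Z)*(-30) = (Z*(-5 + D + Z))*(-30) = -30*Z*(-5 + D + Z))
151139/(-177600) + I(83, -586)/j(-147, -578) = 151139/(-177600) + (-586*83)/((30*(-147)*(5 - 1*(-578) - 1*(-147)))) = 151139*(-1/177600) - 48638*(-1/(4410*(5 + 578 + 147))) = -151139/177600 - 48638/(30*(-147)*730) = -151139/177600 - 48638/(-3219300) = -151139/177600 - 48638*(-1/3219300) = -151139/177600 + 24319/1609650 = -1593078913/1905825600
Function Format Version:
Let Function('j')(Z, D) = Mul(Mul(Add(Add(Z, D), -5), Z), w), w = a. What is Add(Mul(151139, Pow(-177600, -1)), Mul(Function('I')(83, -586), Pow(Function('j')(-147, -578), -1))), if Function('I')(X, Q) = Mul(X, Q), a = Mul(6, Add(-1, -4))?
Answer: Rational(-1593078913, 1905825600) ≈ -0.83590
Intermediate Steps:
a = -30 (a = Mul(6, -5) = -30)
w = -30
Function('I')(X, Q) = Mul(Q, X)
Function('j')(Z, D) = Mul(-30, Z, Add(-5, D, Z)) (Function('j')(Z, D) = Mul(Mul(Add(Add(Z, D), -5), Z), -30) = Mul(Mul(Add(Add(D, Z), -5), Z), -30) = Mul(Mul(Add(-5, D, Z), Z), -30) = Mul(Mul(Z, Add(-5, D, Z)), -30) = Mul(-30, Z, Add(-5, D, Z)))
Add(Mul(151139, Pow(-177600, -1)), Mul(Function('I')(83, -586), Pow(Function('j')(-147, -578), -1))) = Add(Mul(151139, Pow(-177600, -1)), Mul(Mul(-586, 83), Pow(Mul(30, -147, Add(5, Mul(-1, -578), Mul(-1, -147))), -1))) = Add(Mul(151139, Rational(-1, 177600)), Mul(-48638, Pow(Mul(30, -147, Add(5, 578, 147)), -1))) = Add(Rational(-151139, 177600), Mul(-48638, Pow(Mul(30, -147, 730), -1))) = Add(Rational(-151139, 177600), Mul(-48638, Pow(-3219300, -1))) = Add(Rational(-151139, 177600), Mul(-48638, Rational(-1, 3219300))) = Add(Rational(-151139, 177600), Rational(24319, 1609650)) = Rational(-1593078913, 1905825600)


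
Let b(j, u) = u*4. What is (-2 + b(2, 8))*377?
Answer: 11310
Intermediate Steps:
b(j, u) = 4*u
(-2 + b(2, 8))*377 = (-2 + 4*8)*377 = (-2 + 32)*377 = 30*377 = 11310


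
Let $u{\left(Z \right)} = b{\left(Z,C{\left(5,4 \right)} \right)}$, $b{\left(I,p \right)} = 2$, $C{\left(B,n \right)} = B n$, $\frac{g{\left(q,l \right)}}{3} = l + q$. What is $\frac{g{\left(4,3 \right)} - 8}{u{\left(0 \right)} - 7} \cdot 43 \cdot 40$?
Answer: $-4472$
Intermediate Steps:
$g{\left(q,l \right)} = 3 l + 3 q$ ($g{\left(q,l \right)} = 3 \left(l + q\right) = 3 l + 3 q$)
$u{\left(Z \right)} = 2$
$\frac{g{\left(4,3 \right)} - 8}{u{\left(0 \right)} - 7} \cdot 43 \cdot 40 = \frac{\left(3 \cdot 3 + 3 \cdot 4\right) - 8}{2 - 7} \cdot 43 \cdot 40 = \frac{\left(9 + 12\right) - 8}{-5} \cdot 43 \cdot 40 = \left(21 - 8\right) \left(- \frac{1}{5}\right) 43 \cdot 40 = 13 \left(- \frac{1}{5}\right) 43 \cdot 40 = \left(- \frac{13}{5}\right) 43 \cdot 40 = \left(- \frac{559}{5}\right) 40 = -4472$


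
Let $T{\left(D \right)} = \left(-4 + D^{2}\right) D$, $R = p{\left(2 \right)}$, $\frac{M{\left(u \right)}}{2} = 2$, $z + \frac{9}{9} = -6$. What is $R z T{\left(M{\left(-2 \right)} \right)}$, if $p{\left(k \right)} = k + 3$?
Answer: $-1680$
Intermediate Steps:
$z = -7$ ($z = -1 - 6 = -7$)
$p{\left(k \right)} = 3 + k$
$M{\left(u \right)} = 4$ ($M{\left(u \right)} = 2 \cdot 2 = 4$)
$R = 5$ ($R = 3 + 2 = 5$)
$T{\left(D \right)} = D \left(-4 + D^{2}\right)$
$R z T{\left(M{\left(-2 \right)} \right)} = 5 \left(- 7 \cdot 4 \left(-4 + 4^{2}\right)\right) = 5 \left(- 7 \cdot 4 \left(-4 + 16\right)\right) = 5 \left(- 7 \cdot 4 \cdot 12\right) = 5 \left(\left(-7\right) 48\right) = 5 \left(-336\right) = -1680$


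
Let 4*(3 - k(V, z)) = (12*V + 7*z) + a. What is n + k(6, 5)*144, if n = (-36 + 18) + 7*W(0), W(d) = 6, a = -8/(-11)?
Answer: -37644/11 ≈ -3422.2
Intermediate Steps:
a = 8/11 (a = -8*(-1/11) = 8/11 ≈ 0.72727)
k(V, z) = 31/11 - 3*V - 7*z/4 (k(V, z) = 3 - ((12*V + 7*z) + 8/11)/4 = 3 - ((7*z + 12*V) + 8/11)/4 = 3 - (8/11 + 7*z + 12*V)/4 = 3 + (-2/11 - 3*V - 7*z/4) = 31/11 - 3*V - 7*z/4)
n = 24 (n = (-36 + 18) + 7*6 = -18 + 42 = 24)
n + k(6, 5)*144 = 24 + (31/11 - 3*6 - 7/4*5)*144 = 24 + (31/11 - 18 - 35/4)*144 = 24 - 1053/44*144 = 24 - 37908/11 = -37644/11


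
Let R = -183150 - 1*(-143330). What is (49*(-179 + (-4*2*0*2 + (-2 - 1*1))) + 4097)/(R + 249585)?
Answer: -4821/209765 ≈ -0.022983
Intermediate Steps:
R = -39820 (R = -183150 + 143330 = -39820)
(49*(-179 + (-4*2*0*2 + (-2 - 1*1))) + 4097)/(R + 249585) = (49*(-179 + (-4*2*0*2 + (-2 - 1*1))) + 4097)/(-39820 + 249585) = (49*(-179 + (-0*2 + (-2 - 1))) + 4097)/209765 = (49*(-179 + (-4*0 - 3)) + 4097)*(1/209765) = (49*(-179 + (0 - 3)) + 4097)*(1/209765) = (49*(-179 - 3) + 4097)*(1/209765) = (49*(-182) + 4097)*(1/209765) = (-8918 + 4097)*(1/209765) = -4821*1/209765 = -4821/209765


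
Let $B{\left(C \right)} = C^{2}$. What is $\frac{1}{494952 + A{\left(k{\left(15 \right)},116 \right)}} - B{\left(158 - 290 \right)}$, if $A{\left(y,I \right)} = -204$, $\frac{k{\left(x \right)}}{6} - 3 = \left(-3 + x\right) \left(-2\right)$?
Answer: $- \frac{8620489151}{494748} \approx -17424.0$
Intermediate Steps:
$k{\left(x \right)} = 54 - 12 x$ ($k{\left(x \right)} = 18 + 6 \left(-3 + x\right) \left(-2\right) = 18 + 6 \left(6 - 2 x\right) = 18 - \left(-36 + 12 x\right) = 54 - 12 x$)
$\frac{1}{494952 + A{\left(k{\left(15 \right)},116 \right)}} - B{\left(158 - 290 \right)} = \frac{1}{494952 - 204} - \left(158 - 290\right)^{2} = \frac{1}{494748} - \left(158 - 290\right)^{2} = \frac{1}{494748} - \left(-132\right)^{2} = \frac{1}{494748} - 17424 = - \frac{8620489151}{494748}$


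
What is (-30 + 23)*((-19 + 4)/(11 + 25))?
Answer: 35/12 ≈ 2.9167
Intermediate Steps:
(-30 + 23)*((-19 + 4)/(11 + 25)) = -(-105)/36 = -7*(-5/12) = 35/12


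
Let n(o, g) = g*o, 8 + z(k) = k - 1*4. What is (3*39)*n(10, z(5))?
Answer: -8190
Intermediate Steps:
z(k) = -12 + k (z(k) = -8 + (k - 1*4) = -8 + (k - 4) = -8 + (-4 + k) = -12 + k)
(3*39)*n(10, z(5)) = (3*39)*((-12 + 5)*10) = 117*(-7*10) = 117*(-70) = -8190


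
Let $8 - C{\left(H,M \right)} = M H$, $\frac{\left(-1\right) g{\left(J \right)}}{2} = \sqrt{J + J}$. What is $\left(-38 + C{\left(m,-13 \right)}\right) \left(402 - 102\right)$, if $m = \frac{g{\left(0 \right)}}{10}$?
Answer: $-9000$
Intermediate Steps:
$g{\left(J \right)} = - 2 \sqrt{2} \sqrt{J}$ ($g{\left(J \right)} = - 2 \sqrt{J + J} = - 2 \sqrt{2 J} = - 2 \sqrt{2} \sqrt{J}$)
$m = 0$ ($m = \frac{\left(-2\right) \sqrt{2} \sqrt{0}}{10} = \left(-2\right) \sqrt{2} \cdot 0 \cdot \frac{1}{10} = 0 \cdot \frac{1}{10} = 0$)
$C{\left(H,M \right)} = 8 - H M$ ($C{\left(H,M \right)} = 8 - M H = 8 - H M$)
$\left(-38 + C{\left(m,-13 \right)}\right) \left(402 - 102\right) = \left(-38 + \left(8 - 0 \left(-13\right)\right)\right) \left(402 - 102\right) = \left(-38 + \left(8 + 0\right)\right) 300 = \left(-38 + 8\right) 300 = \left(-30\right) 300 = -9000$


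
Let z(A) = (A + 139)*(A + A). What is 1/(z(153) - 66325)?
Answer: 1/23027 ≈ 4.3427e-5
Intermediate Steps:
z(A) = 2*A*(139 + A) (z(A) = (139 + A)*(2*A) = 2*A*(139 + A))
1/(z(153) - 66325) = 1/(2*153*(139 + 153) - 66325) = 1/(2*153*292 - 66325) = 1/(89352 - 66325) = 1/23027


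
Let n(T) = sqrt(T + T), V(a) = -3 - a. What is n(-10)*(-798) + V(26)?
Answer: -29 - 1596*I*sqrt(5) ≈ -29.0 - 3568.8*I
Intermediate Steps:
n(T) = sqrt(2)*sqrt(T) (n(T) = sqrt(2*T) = sqrt(2)*sqrt(T))
n(-10)*(-798) + V(26) = (sqrt(2)*sqrt(-10))*(-798) + (-3 - 1*26) = (sqrt(2)*(I*sqrt(10)))*(-798) + (-3 - 26) = (2*I*sqrt(5))*(-798) - 29 = -1596*I*sqrt(5) - 29 = -29 - 1596*I*sqrt(5)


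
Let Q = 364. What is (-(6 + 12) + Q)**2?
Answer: 119716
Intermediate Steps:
(-(6 + 12) + Q)**2 = (-(6 + 12) + 364)**2 = (-1*18 + 364)**2 = (-18 + 364)**2 = 346**2 = 119716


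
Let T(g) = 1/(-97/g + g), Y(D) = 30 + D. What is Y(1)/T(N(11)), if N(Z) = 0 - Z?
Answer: -744/11 ≈ -67.636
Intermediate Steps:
N(Z) = -Z
T(g) = 1/(g - 97/g)
Y(1)/T(N(11)) = (30 + 1)/(((-1*11)/(-97 + (-1*11)²))) = 31/((-11/(-97 + (-11)²))) = 31/((-11/(-97 + 121))) = 31/((-11/24)) = 31/((-11*1/24)) = 31/(-11/24) = 31*(-24/11) = -744/11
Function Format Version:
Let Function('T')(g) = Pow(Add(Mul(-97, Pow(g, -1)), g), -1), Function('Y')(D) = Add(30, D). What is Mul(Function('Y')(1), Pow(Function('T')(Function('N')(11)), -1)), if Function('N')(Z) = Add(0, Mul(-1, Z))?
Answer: Rational(-744, 11) ≈ -67.636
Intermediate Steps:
Function('N')(Z) = Mul(-1, Z)
Function('T')(g) = Pow(Add(g, Mul(-97, Pow(g, -1))), -1)
Mul(Function('Y')(1), Pow(Function('T')(Function('N')(11)), -1)) = Mul(Add(30, 1), Pow(Mul(Mul(-1, 11), Pow(Add(-97, Pow(Mul(-1, 11), 2)), -1)), -1)) = Mul(31, Pow(Mul(-11, Pow(Add(-97, Pow(-11, 2)), -1)), -1)) = Mul(31, Pow(Mul(-11, Pow(Add(-97, 121), -1)), -1)) = Mul(31, Pow(Mul(-11, Pow(24, -1)), -1)) = Mul(31, Pow(Mul(-11, Rational(1, 24)), -1)) = Mul(31, Pow(Rational(-11, 24), -1)) = Mul(31, Rational(-24, 11)) = Rational(-744, 11)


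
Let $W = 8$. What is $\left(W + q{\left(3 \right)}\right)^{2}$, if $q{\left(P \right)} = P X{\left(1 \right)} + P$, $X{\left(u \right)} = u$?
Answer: $196$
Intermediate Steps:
$q{\left(P \right)} = 2 P$ ($q{\left(P \right)} = P 1 + P = P + P = 2 P$)
$\left(W + q{\left(3 \right)}\right)^{2} = \left(8 + 2 \cdot 3\right)^{2} = \left(8 + 6\right)^{2} = 14^{2} = 196$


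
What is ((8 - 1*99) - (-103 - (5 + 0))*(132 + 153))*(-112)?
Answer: -3437168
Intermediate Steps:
((8 - 1*99) - (-103 - (5 + 0))*(132 + 153))*(-112) = ((8 - 99) - (-103 - 1*5)*285)*(-112) = (-91 - (-103 - 5)*285)*(-112) = (-91 - (-108)*285)*(-112) = (-91 - 1*(-30780))*(-112) = (-91 + 30780)*(-112) = 30689*(-112) = -3437168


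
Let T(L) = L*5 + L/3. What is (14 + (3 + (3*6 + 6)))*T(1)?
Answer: 656/3 ≈ 218.67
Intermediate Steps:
T(L) = 16*L/3 (T(L) = 5*L + L*(⅓) = 5*L + L/3 = 16*L/3)
(14 + (3 + (3*6 + 6)))*T(1) = (14 + (3 + (3*6 + 6)))*((16/3)*1) = (14 + (3 + (18 + 6)))*(16/3) = (14 + (3 + 24))*(16/3) = (14 + 27)*(16/3) = 41*(16/3) = 656/3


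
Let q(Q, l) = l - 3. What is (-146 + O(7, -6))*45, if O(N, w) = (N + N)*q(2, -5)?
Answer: -11610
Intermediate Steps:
q(Q, l) = -3 + l
O(N, w) = -16*N (O(N, w) = (N + N)*(-3 - 5) = (2*N)*(-8) = -16*N)
(-146 + O(7, -6))*45 = (-146 - 16*7)*45 = (-146 - 112)*45 = -258*45 = -11610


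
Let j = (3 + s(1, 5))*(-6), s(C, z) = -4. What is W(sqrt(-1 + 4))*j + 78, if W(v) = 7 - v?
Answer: 120 - 6*sqrt(3) ≈ 109.61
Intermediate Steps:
j = 6 (j = (3 - 4)*(-6) = -1*(-6) = 6)
W(sqrt(-1 + 4))*j + 78 = (7 - sqrt(-1 + 4))*6 + 78 = (7 - sqrt(3))*6 + 78 = (42 - 6*sqrt(3)) + 78 = 120 - 6*sqrt(3)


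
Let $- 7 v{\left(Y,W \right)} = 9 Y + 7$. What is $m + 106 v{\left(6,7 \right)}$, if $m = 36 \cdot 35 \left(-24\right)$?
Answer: $- \frac{218146}{7} \approx -31164.0$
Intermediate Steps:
$v{\left(Y,W \right)} = -1 - \frac{9 Y}{7}$ ($v{\left(Y,W \right)} = - \frac{9 Y + 7}{7} = - \frac{7 + 9 Y}{7} = -1 - \frac{9 Y}{7}$)
$m = -30240$ ($m = 1260 \left(-24\right) = -30240$)
$m + 106 v{\left(6,7 \right)} = -30240 + 106 \left(-1 - \frac{54}{7}\right) = -30240 + 106 \left(- \frac{61}{7}\right) = -30240 - \frac{6466}{7} = - \frac{218146}{7}$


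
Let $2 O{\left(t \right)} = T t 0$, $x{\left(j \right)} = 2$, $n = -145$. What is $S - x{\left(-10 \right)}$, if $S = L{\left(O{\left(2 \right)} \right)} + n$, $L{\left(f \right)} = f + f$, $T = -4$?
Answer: $-147$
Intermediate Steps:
$O{\left(t \right)} = 0$ ($O{\left(t \right)} = \frac{- 4 t 0}{2} = \frac{1}{2} \cdot 0 = 0$)
$L{\left(f \right)} = 2 f$
$S = -145$ ($S = 2 \cdot 0 - 145 = 0 - 145 = -145$)
$S - x{\left(-10 \right)} = -145 - 2 = -147$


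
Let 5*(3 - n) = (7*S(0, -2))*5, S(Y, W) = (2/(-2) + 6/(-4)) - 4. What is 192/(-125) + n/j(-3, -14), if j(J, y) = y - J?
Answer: -16349/2750 ≈ -5.9451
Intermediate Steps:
S(Y, W) = -13/2 (S(Y, W) = (2*(-1/2) + 6*(-1/4)) - 4 = (-1 - 3/2) - 4 = -5/2 - 4 = -13/2)
n = 97/2 (n = 3 - 7*(-13/2)*5/5 = 3 - (-91)*5/10 = 3 - 1/5*(-455/2) = 3 + 91/2 = 97/2 ≈ 48.500)
192/(-125) + n/j(-3, -14) = 192/(-125) + 97/(2*(-14 - 1*(-3))) = 192*(-1/125) + 97/(2*(-14 + 3)) = -192/125 + (97/2)/(-11) = -192/125 + (97/2)*(-1/11) = -192/125 - 97/22 = -16349/2750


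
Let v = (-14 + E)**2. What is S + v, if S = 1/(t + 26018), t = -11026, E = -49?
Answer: 59503249/14992 ≈ 3969.0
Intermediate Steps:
S = 1/14992 (S = 1/(-11026 + 26018) = 1/14992 ≈ 6.6702e-5)
v = 3969 (v = (-14 - 49)**2 = (-63)**2 = 3969)
S + v = 1/14992 + 3969 = 59503249/14992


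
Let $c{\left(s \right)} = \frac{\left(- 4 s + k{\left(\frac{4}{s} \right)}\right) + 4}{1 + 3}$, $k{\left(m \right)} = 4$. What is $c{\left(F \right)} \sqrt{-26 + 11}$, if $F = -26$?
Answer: $28 i \sqrt{15} \approx 108.44 i$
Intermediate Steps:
$c{\left(s \right)} = 2 - s$ ($c{\left(s \right)} = \frac{\left(- 4 s + 4\right) + 4}{1 + 3} = \frac{\left(4 - 4 s\right) + 4}{4} = \left(8 - 4 s\right) \frac{1}{4} = 2 - s$)
$c{\left(F \right)} \sqrt{-26 + 11} = \left(2 - -26\right) \sqrt{-26 + 11} = \left(2 + 26\right) \sqrt{-15} = 28 i \sqrt{15}$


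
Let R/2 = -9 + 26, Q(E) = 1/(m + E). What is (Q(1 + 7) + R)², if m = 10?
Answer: 375769/324 ≈ 1159.8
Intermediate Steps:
Q(E) = 1/(10 + E)
R = 34 (R = 2*(-9 + 26) = 2*17 = 34)
(Q(1 + 7) + R)² = (1/(10 + (1 + 7)) + 34)² = (1/(10 + 8) + 34)² = (1/18 + 34)² = (613/18)² = 375769/324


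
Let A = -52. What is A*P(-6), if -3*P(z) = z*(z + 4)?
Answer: 208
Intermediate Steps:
P(z) = -z*(4 + z)/3 (P(z) = -z*(z + 4)/3 = -z*(4 + z)/3)
A*P(-6) = -(-52)*(-6)*(4 - 6)/3 = -(-52)*(-6)*(-2)/3 = -52*(-4) = 208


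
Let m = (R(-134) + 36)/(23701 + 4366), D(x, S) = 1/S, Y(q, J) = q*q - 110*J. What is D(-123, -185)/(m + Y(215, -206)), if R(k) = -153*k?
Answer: -28067/357681929105 ≈ -7.8469e-8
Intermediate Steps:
Y(q, J) = q² - 110*J
m = 20538/28067 (m = (-153*(-134) + 36)/(23701 + 4366) = (20502 + 36)/28067 = 20538*(1/28067) = 20538/28067 ≈ 0.73175)
D(-123, -185)/(m + Y(215, -206)) = 1/((-185)*(20538/28067 + (215² - 110*(-206)))) = -1/(185*(20538/28067 + (46225 + 22660))) = -1/(185*(20538/28067 + 68885)) = -1/(185*1933415833/28067) = -1/185*28067/1933415833 = -28067/357681929105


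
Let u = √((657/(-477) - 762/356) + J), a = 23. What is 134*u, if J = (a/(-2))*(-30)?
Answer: 67*√30392036662/4717 ≈ 2476.2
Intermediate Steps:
J = 345 (J = (23/(-2))*(-30) = (23*(-½))*(-30) = -23/2*(-30) = 345)
u = √30392036662/9434 (u = √((657/(-477) - 762/356) + 345) = √((657*(-1/477) - 762*1/356) + 345) = √((-73/53 - 381/178) + 345) = √(-33187/9434 + 345) = √(3221543/9434) = √30392036662/9434 ≈ 18.479)
134*u = 134*(√30392036662/9434) = 67*√30392036662/4717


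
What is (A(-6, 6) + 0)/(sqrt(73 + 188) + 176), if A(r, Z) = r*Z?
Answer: -6336/30715 + 108*sqrt(29)/30715 ≈ -0.18735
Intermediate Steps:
A(r, Z) = Z*r
(A(-6, 6) + 0)/(sqrt(73 + 188) + 176) = (6*(-6) + 0)/(sqrt(73 + 188) + 176) = (-36 + 0)/(sqrt(261) + 176) = -36/(3*sqrt(29) + 176) = -36/(176 + 3*sqrt(29))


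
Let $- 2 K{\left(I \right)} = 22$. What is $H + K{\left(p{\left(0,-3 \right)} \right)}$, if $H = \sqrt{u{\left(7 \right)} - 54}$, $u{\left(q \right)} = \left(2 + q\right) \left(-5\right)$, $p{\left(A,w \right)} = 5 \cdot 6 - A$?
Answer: $-11 + 3 i \sqrt{11} \approx -11.0 + 9.9499 i$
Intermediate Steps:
$p{\left(A,w \right)} = 30 - A$
$u{\left(q \right)} = -10 - 5 q$
$K{\left(I \right)} = -11$ ($K{\left(I \right)} = \left(- \frac{1}{2}\right) 22 = -11$)
$H = 3 i \sqrt{11}$ ($H = \sqrt{\left(-10 - 35\right) - 54} = \sqrt{-45 - 54} = \sqrt{-99} = 3 i \sqrt{11} \approx 9.9499 i$)
$H + K{\left(p{\left(0,-3 \right)} \right)} = 3 i \sqrt{11} - 11 = -11 + 3 i \sqrt{11}$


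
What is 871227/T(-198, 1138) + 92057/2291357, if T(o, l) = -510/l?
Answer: -378630057637552/194765345 ≈ -1.9440e+6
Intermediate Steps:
871227/T(-198, 1138) + 92057/2291357 = 871227/((-510/1138)) + 92057/2291357 = 871227/((-510*1/1138)) + 92057*(1/2291357) = 871227/(-255/569) + 92057/2291357 = 871227*(-569/255) + 92057/2291357 = -165242721/85 + 92057/2291357 = -378630057637552/194765345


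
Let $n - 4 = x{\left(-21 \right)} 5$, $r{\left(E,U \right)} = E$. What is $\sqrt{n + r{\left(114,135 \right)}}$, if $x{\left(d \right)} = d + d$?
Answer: $2 i \sqrt{23} \approx 9.5917 i$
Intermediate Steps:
$x{\left(d \right)} = 2 d$
$n = -206$ ($n = 4 + 2 \left(-21\right) 5 = 4 - 210 = -206$)
$\sqrt{n + r{\left(114,135 \right)}} = \sqrt{-206 + 114} = \sqrt{-92} = 2 i \sqrt{23}$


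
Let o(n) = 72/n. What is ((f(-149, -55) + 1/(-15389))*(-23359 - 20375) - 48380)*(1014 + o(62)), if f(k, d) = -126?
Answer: 2645253718119300/477059 ≈ 5.5449e+9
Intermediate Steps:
((f(-149, -55) + 1/(-15389))*(-23359 - 20375) - 48380)*(1014 + o(62)) = ((-126 + 1/(-15389))*(-23359 - 20375) - 48380)*(1014 + 72/62) = ((-126 - 1/15389)*(-43734) - 48380)*(1014 + 72*(1/62)) = (-1939015/15389*(-43734) - 48380)*(1014 + 36/31) = (84800882010/15389 - 48380)*(31470/31) = (84056362190/15389)*(31470/31) = 2645253718119300/477059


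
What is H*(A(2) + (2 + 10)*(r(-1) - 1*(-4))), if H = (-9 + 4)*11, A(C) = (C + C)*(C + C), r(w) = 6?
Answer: -7480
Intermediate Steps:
A(C) = 4*C² (A(C) = (2*C)*(2*C) = 4*C²)
H = -55 (H = -5*11 = -55)
H*(A(2) + (2 + 10)*(r(-1) - 1*(-4))) = -55*(4*2² + (2 + 10)*(6 - 1*(-4))) = -55*(4*4 + 12*(6 + 4)) = -55*(16 + 12*10) = -55*(16 + 120) = -55*136 = -7480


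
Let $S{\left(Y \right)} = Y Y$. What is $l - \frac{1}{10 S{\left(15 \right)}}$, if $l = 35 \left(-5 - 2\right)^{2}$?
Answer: $\frac{3858749}{2250} \approx 1715.0$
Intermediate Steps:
$S{\left(Y \right)} = Y^{2}$
$l = 1715$ ($l = 35 \left(-7\right)^{2} = 35 \cdot 49 = 1715$)
$l - \frac{1}{10 S{\left(15 \right)}} = 1715 - \frac{1}{10 \cdot 15^{2}} = 1715 - \frac{1}{10 \cdot 225} = 1715 - \frac{1}{2250} = \frac{3858749}{2250}$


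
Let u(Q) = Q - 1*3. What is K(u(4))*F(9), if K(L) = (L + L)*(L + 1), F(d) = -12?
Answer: -48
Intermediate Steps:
u(Q) = -3 + Q (u(Q) = Q - 3 = -3 + Q)
K(L) = 2*L*(1 + L) (K(L) = (2*L)*(1 + L) = 2*L*(1 + L))
K(u(4))*F(9) = (2*(-3 + 4)*(1 + (-3 + 4)))*(-12) = (2*1*(1 + 1))*(-12) = (2*1*2)*(-12) = 4*(-12) = -48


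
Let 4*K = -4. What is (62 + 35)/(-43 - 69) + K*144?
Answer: -16225/112 ≈ -144.87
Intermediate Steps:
K = -1 (K = (¼)*(-4) = -1)
(62 + 35)/(-43 - 69) + K*144 = (62 + 35)/(-43 - 69) - 1*144 = 97/(-112) - 144 = 97*(-1/112) - 144 = -97/112 - 144 = -16225/112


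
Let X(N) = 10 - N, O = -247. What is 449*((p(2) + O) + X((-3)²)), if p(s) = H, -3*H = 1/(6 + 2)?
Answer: -2651345/24 ≈ -1.1047e+5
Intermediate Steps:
H = -1/24 (H = -1/(3*(6 + 2)) = -⅓/8 = -⅓*⅛ = -1/24 ≈ -0.041667)
p(s) = -1/24
449*((p(2) + O) + X((-3)²)) = 449*((-1/24 - 247) + (10 - 1*(-3)²)) = 449*(-5929/24 + (10 - 1*9)) = 449*(-5929/24 + (10 - 9)) = 449*(-5929/24 + 1) = 449*(-5905/24) = -2651345/24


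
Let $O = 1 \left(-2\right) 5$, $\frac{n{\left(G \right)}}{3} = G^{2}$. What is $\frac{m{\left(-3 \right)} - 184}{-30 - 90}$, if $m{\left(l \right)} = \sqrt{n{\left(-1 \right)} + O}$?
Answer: $\frac{23}{15} - \frac{i \sqrt{7}}{120} \approx 1.5333 - 0.022048 i$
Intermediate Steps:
$n{\left(G \right)} = 3 G^{2}$
$O = -10$ ($O = \left(-2\right) 5 = -10$)
$m{\left(l \right)} = i \sqrt{7}$ ($m{\left(l \right)} = \sqrt{3 \left(-1\right)^{2} - 10} = \sqrt{3 \cdot 1 - 10} = \sqrt{3 - 10} = \sqrt{-7} = i \sqrt{7}$)
$\frac{m{\left(-3 \right)} - 184}{-30 - 90} = \frac{i \sqrt{7} - 184}{-30 - 90} = \frac{-184 + i \sqrt{7}}{-120} = \left(-184 + i \sqrt{7}\right) \left(- \frac{1}{120}\right) = \frac{23}{15} - \frac{i \sqrt{7}}{120}$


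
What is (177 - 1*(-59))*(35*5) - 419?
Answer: 40881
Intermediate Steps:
(177 - 1*(-59))*(35*5) - 419 = (177 + 59)*175 - 419 = 236*175 - 419 = 41300 - 419 = 40881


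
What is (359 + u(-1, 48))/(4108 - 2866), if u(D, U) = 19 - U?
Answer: 55/207 ≈ 0.26570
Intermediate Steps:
(359 + u(-1, 48))/(4108 - 2866) = (359 + (19 - 1*48))/(4108 - 2866) = (359 + (19 - 48))/1242 = (359 - 29)*(1/1242) = 330*(1/1242) = 55/207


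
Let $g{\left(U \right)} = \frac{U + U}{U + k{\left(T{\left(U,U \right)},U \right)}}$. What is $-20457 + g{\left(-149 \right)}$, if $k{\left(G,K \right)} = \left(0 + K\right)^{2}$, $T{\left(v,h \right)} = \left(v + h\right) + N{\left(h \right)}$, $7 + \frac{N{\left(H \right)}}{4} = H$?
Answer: $- \frac{1513819}{74} \approx -20457.0$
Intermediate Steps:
$N{\left(H \right)} = -28 + 4 H$
$T{\left(v,h \right)} = -28 + v + 5 h$ ($T{\left(v,h \right)} = \left(v + h\right) + \left(-28 + 4 h\right) = \left(h + v\right) + \left(-28 + 4 h\right) = -28 + v + 5 h$)
$k{\left(G,K \right)} = K^{2}$
$g{\left(U \right)} = \frac{2 U}{U + U^{2}}$ ($g{\left(U \right)} = \frac{U + U}{U + U^{2}} = \frac{2 U}{U + U^{2}}$)
$-20457 + g{\left(-149 \right)} = -20457 + \frac{2}{1 - 149} = -20457 + \frac{2}{-148} = -20457 + 2 \left(- \frac{1}{148}\right) = -20457 - \frac{1}{74} = - \frac{1513819}{74}$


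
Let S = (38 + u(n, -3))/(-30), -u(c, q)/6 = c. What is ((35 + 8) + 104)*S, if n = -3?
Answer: -1372/5 ≈ -274.40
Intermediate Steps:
u(c, q) = -6*c
S = -28/15 (S = (38 - 6*(-3))/(-30) = (38 + 18)*(-1/30) = 56*(-1/30) = -28/15 ≈ -1.8667)
((35 + 8) + 104)*S = ((35 + 8) + 104)*(-28/15) = (43 + 104)*(-28/15) = 147*(-28/15) = -1372/5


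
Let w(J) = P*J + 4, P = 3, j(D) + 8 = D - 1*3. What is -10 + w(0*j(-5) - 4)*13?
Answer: -114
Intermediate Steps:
j(D) = -11 + D (j(D) = -8 + (D - 1*3) = -8 + (D - 3) = -8 + (-3 + D) = -11 + D)
w(J) = 4 + 3*J (w(J) = 3*J + 4 = 4 + 3*J)
-10 + w(0*j(-5) - 4)*13 = -10 + (4 + 3*(0*(-11 - 5) - 4))*13 = -10 + (4 + 3*(0*(-16) - 4))*13 = -10 + (4 + 3*(0 - 4))*13 = -10 + (4 + 3*(-4))*13 = -10 + (4 - 12)*13 = -10 - 8*13 = -10 - 104 = -114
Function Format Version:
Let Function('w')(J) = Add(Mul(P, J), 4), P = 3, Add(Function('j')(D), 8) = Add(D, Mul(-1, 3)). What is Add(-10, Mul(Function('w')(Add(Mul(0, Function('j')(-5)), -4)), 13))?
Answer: -114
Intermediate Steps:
Function('j')(D) = Add(-11, D) (Function('j')(D) = Add(-8, Add(D, Mul(-1, 3))) = Add(-8, Add(D, -3)) = Add(-8, Add(-3, D)) = Add(-11, D))
Function('w')(J) = Add(4, Mul(3, J)) (Function('w')(J) = Add(Mul(3, J), 4) = Add(4, Mul(3, J)))
Add(-10, Mul(Function('w')(Add(Mul(0, Function('j')(-5)), -4)), 13)) = Add(-10, Mul(Add(4, Mul(3, Add(Mul(0, Add(-11, -5)), -4))), 13)) = Add(-10, Mul(Add(4, Mul(3, Add(Mul(0, -16), -4))), 13)) = Add(-10, Mul(Add(4, Mul(3, Add(0, -4))), 13)) = Add(-10, Mul(Add(4, Mul(3, -4)), 13)) = Add(-10, Mul(Add(4, -12), 13)) = Add(-10, Mul(-8, 13)) = Add(-10, -104) = -114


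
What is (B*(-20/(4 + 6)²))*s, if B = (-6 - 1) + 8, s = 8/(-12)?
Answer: 2/15 ≈ 0.13333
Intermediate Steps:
s = -⅔ (s = 8*(-1/12) = -⅔ ≈ -0.66667)
B = 1 (B = -7 + 8 = 1)
(B*(-20/(4 + 6)²))*s = (1*(-20/(4 + 6)²))*(-⅔) = (1*(-20/(10²)))*(-⅔) = (1*(-20/100))*(-⅔) = (1*(-20*1/100))*(-⅔) = (1*(-⅕))*(-⅔) = -⅕*(-⅔) = 2/15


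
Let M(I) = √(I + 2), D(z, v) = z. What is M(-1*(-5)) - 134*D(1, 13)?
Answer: -134 + √7 ≈ -131.35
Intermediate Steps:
M(I) = √(2 + I)
M(-1*(-5)) - 134*D(1, 13) = √(2 - 1*(-5)) - 134*1 = √(2 + 5) - 134 = √7 - 134 = -134 + √7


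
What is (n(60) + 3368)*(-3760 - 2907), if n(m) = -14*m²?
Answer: 313562344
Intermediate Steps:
(n(60) + 3368)*(-3760 - 2907) = (-14*60² + 3368)*(-3760 - 2907) = (-14*3600 + 3368)*(-6667) = (-50400 + 3368)*(-6667) = -47032*(-6667) = 313562344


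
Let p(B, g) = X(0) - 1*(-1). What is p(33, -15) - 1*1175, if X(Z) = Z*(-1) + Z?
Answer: -1174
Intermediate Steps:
X(Z) = 0 (X(Z) = -Z + Z = 0)
p(B, g) = 1 (p(B, g) = 0 - 1*(-1) = 0 + 1 = 1)
p(33, -15) - 1*1175 = 1 - 1*1175 = 1 - 1175 = -1174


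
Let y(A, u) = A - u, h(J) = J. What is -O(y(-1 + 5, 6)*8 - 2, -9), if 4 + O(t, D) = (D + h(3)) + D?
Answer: 19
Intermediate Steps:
O(t, D) = -1 + 2*D (O(t, D) = -4 + ((D + 3) + D) = -4 + ((3 + D) + D) = -4 + (3 + 2*D) = -1 + 2*D)
-O(y(-1 + 5, 6)*8 - 2, -9) = -(-1 + 2*(-9)) = -(-1 - 18) = -1*(-19) = 19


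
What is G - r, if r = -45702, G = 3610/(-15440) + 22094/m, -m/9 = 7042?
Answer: 2236070550535/48927816 ≈ 45701.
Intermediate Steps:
m = -63378 (m = -9*7042 = -63378)
G = -28496297/48927816 (G = 3610/(-15440) + 22094/(-63378) = 3610*(-1/15440) + 22094*(-1/63378) = -361/1544 - 11047/31689 = -28496297/48927816 ≈ -0.58241)
G - r = -28496297/48927816 - 1*(-45702) = -28496297/48927816 + 45702 = 2236070550535/48927816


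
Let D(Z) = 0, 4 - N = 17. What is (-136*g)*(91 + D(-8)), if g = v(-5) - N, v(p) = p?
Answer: -99008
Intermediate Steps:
N = -13 (N = 4 - 1*17 = 4 - 17 = -13)
g = 8 (g = -5 - 1*(-13) = -5 + 13 = 8)
(-136*g)*(91 + D(-8)) = (-136*8)*(91 + 0) = -1088*91 = -99008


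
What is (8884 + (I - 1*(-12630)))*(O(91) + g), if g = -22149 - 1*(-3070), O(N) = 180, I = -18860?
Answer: -50157946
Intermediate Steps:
g = -19079 (g = -22149 + 3070 = -19079)
(8884 + (I - 1*(-12630)))*(O(91) + g) = (8884 + (-18860 - 1*(-12630)))*(180 - 19079) = (8884 + (-18860 + 12630))*(-18899) = (8884 - 6230)*(-18899) = 2654*(-18899) = -50157946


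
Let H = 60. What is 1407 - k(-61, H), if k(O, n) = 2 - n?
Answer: 1465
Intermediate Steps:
1407 - k(-61, H) = 1407 - (2 - 1*60) = 1407 - (2 - 60) = 1407 - 1*(-58) = 1407 + 58 = 1465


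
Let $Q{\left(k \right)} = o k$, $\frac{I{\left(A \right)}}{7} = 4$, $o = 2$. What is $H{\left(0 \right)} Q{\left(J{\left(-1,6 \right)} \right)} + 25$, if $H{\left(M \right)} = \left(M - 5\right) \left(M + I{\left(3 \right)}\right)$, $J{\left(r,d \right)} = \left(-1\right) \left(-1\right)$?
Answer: $-255$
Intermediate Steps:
$J{\left(r,d \right)} = 1$
$I{\left(A \right)} = 28$ ($I{\left(A \right)} = 7 \cdot 4 = 28$)
$H{\left(M \right)} = \left(-5 + M\right) \left(28 + M\right)$ ($H{\left(M \right)} = \left(M - 5\right) \left(M + 28\right) = \left(-5 + M\right) \left(28 + M\right)$)
$Q{\left(k \right)} = 2 k$
$H{\left(0 \right)} Q{\left(J{\left(-1,6 \right)} \right)} + 25 = \left(-140 + 0^{2} + 23 \cdot 0\right) 2 \cdot 1 + 25 = \left(-140 + 0 + 0\right) 2 + 25 = \left(-140\right) 2 + 25 = -280 + 25 = -255$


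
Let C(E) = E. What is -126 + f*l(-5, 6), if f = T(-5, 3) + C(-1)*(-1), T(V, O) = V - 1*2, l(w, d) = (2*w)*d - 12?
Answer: 306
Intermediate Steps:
l(w, d) = -12 + 2*d*w (l(w, d) = 2*d*w - 12 = -12 + 2*d*w)
T(V, O) = -2 + V (T(V, O) = V - 2 = -2 + V)
f = -6 (f = (-2 - 5) - 1*(-1) = -7 + 1 = -6)
-126 + f*l(-5, 6) = -126 - 6*(-12 + 2*6*(-5)) = -126 - 6*(-12 - 60) = -126 - 6*(-72) = -126 + 432 = 306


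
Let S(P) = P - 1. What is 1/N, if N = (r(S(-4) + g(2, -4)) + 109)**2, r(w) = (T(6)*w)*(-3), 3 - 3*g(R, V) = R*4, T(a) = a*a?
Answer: 1/687241 ≈ 1.4551e-6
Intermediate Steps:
T(a) = a**2
S(P) = -1 + P
g(R, V) = 1 - 4*R/3 (g(R, V) = 1 - R*4/3 = 1 - 4*R/3)
r(w) = -108*w (r(w) = (6**2*w)*(-3) = (36*w)*(-3) = -108*w)
N = 687241 (N = (-108*((-1 - 4) + (1 - 4/3*2)) + 109)**2 = (-108*(-5 + (1 - 8/3)) + 109)**2 = (-108*(-5 - 5/3) + 109)**2 = (-108*(-20/3) + 109)**2 = (720 + 109)**2 = 829**2 = 687241)
1/N = 1/687241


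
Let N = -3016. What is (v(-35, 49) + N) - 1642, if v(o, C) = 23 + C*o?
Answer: -6350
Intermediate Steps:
(v(-35, 49) + N) - 1642 = ((23 + 49*(-35)) - 3016) - 1642 = ((23 - 1715) - 3016) - 1642 = (-1692 - 3016) - 1642 = -4708 - 1642 = -6350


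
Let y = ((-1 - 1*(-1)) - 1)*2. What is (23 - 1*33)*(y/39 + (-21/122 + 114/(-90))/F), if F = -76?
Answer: 19497/60268 ≈ 0.32350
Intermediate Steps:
y = -2 (y = ((-1 + 1) - 1)*2 = (0 - 1)*2 = -1*2 = -2)
(23 - 1*33)*(y/39 + (-21/122 + 114/(-90))/F) = (23 - 1*33)*(-2/39 + (-21/122 + 114/(-90))/(-76)) = (23 - 33)*(-2*1/39 + (-21*1/122 + 114*(-1/90))*(-1/76)) = -10*(-2/39 + (-21/122 - 19/15)*(-1/76)) = -10*(-2/39 - 2633/1830*(-1/76)) = -10*(-2/39 + 2633/139080) = -10*(-19497/602680) = 19497/60268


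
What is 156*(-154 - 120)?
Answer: -42744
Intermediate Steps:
156*(-154 - 120) = 156*(-274) = -42744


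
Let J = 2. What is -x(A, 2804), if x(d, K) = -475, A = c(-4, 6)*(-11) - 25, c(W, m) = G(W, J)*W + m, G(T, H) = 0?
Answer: 475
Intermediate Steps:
c(W, m) = m (c(W, m) = 0*W + m = 0 + m = m)
A = -91 (A = 6*(-11) - 25 = -66 - 25 = -91)
-x(A, 2804) = -1*(-475) = 475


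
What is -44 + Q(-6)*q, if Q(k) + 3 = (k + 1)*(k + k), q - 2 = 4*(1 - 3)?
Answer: -386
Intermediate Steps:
q = -6 (q = 2 + 4*(1 - 3) = 2 + 4*(-2) = 2 - 8 = -6)
Q(k) = -3 + 2*k*(1 + k) (Q(k) = -3 + (k + 1)*(k + k) = -3 + (1 + k)*(2*k) = -3 + 2*k*(1 + k))
-44 + Q(-6)*q = -44 + (-3 + 2*(-6) + 2*(-6)²)*(-6) = -44 + (-3 - 12 + 2*36)*(-6) = -44 + (-3 - 12 + 72)*(-6) = -44 + 57*(-6) = -44 - 342 = -386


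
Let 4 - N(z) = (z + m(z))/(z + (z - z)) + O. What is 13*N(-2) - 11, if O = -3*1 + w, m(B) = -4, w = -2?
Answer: 67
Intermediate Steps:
O = -5 (O = -3*1 - 2 = -3 - 2 = -5)
N(z) = 9 - (-4 + z)/z (N(z) = 4 - ((z - 4)/(z + (z - z)) - 5) = 4 - ((-4 + z)/(z + 0) - 5) = 4 - ((-4 + z)/z - 5) = 4 - (-5 + (-4 + z)/z) = 4 + (5 - (-4 + z)/z) = 9 - (-4 + z)/z)
13*N(-2) - 11 = 13*(8 + 4/(-2)) - 11 = 13*(8 + 4*(-½)) - 11 = 13*(8 - 2) - 11 = 13*6 - 11 = 78 - 11 = 67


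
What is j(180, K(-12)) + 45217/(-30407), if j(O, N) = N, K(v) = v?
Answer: -410101/30407 ≈ -13.487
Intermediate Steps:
j(180, K(-12)) + 45217/(-30407) = -12 + 45217/(-30407) = -12 + 45217*(-1/30407) = -12 - 45217/30407 = -410101/30407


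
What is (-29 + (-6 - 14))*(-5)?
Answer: 245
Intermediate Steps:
(-29 + (-6 - 14))*(-5) = (-29 - 20)*(-5) = -49*(-5) = 245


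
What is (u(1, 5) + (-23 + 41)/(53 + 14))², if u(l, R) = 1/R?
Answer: 24649/112225 ≈ 0.21964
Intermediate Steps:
(u(1, 5) + (-23 + 41)/(53 + 14))² = (1/5 + (-23 + 41)/(53 + 14))² = (⅕ + 18/67)² = (157/335)² = 24649/112225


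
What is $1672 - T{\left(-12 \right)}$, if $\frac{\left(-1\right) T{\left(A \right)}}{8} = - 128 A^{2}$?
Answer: $-145784$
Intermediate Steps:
$T{\left(A \right)} = 1024 A^{2}$ ($T{\left(A \right)} = - 8 \left(- 128 A^{2}\right) = 1024 A^{2}$)
$1672 - T{\left(-12 \right)} = 1672 - 1024 \left(-12\right)^{2} = 1672 - 1024 \cdot 144 = 1672 - 147456 = -145784$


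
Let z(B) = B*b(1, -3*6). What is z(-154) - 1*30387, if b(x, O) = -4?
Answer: -29771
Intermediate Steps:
z(B) = -4*B (z(B) = B*(-4) = -4*B)
z(-154) - 1*30387 = -4*(-154) - 1*30387 = 616 - 30387 = -29771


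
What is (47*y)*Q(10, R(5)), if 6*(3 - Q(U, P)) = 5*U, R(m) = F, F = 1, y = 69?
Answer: -17296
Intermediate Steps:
R(m) = 1
Q(U, P) = 3 - 5*U/6
(47*y)*Q(10, R(5)) = (47*69)*(3 - 5/6*10) = 3243*(3 - 25/3) = 3243*(-16/3) = -17296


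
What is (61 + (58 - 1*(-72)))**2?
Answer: 36481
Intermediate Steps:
(61 + (58 - 1*(-72)))**2 = (61 + (58 + 72))**2 = (61 + 130)**2 = 191**2 = 36481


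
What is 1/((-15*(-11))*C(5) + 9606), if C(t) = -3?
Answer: 1/9111 ≈ 0.00010976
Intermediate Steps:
1/((-15*(-11))*C(5) + 9606) = 1/(-15*(-11)*(-3) + 9606) = 1/(165*(-3) + 9606) = 1/(-495 + 9606) = 1/9111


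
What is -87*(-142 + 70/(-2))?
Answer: 15399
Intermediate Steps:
-87*(-142 + 70/(-2)) = -87*(-142 + 70*(-½)) = -87*(-142 - 35) = -87*(-177) = 15399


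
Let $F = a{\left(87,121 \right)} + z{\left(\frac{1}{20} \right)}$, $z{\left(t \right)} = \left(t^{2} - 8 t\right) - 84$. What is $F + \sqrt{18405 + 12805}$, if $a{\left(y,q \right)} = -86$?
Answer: $- \frac{68159}{400} + \sqrt{31210} \approx 6.266$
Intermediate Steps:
$z{\left(t \right)} = -84 + t^{2} - 8 t$
$F = - \frac{68159}{400}$ ($F = -86 - \left(84 - \frac{1}{400} + \frac{2}{5}\right) = -86 - \left(\frac{422}{5} - \frac{1}{400}\right) = -86 - \frac{33759}{400} = - \frac{68159}{400} \approx -170.4$)
$F + \sqrt{18405 + 12805} = - \frac{68159}{400} + \sqrt{18405 + 12805} = - \frac{68159}{400} + \sqrt{31210}$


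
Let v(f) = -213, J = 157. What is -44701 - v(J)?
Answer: -44488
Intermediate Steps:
-44701 - v(J) = -44701 - 1*(-213) = -44701 + 213 = -44488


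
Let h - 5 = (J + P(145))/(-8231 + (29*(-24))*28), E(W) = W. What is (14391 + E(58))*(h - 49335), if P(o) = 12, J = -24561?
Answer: -19756893914729/27719 ≈ -7.1276e+8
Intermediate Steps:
h = 163144/27719 (h = 5 + (-24561 + 12)/(-8231 + (29*(-24))*28) = 5 - 24549/(-8231 - 696*28) = 5 - 24549/(-8231 - 19488) = 5 - 24549/(-27719) = 5 - 24549*(-1/27719) = 5 + 24549/27719 = 163144/27719 ≈ 5.8856)
(14391 + E(58))*(h - 49335) = (14391 + 58)*(163144/27719 - 49335) = 14449*(-1367353721/27719) = -19756893914729/27719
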